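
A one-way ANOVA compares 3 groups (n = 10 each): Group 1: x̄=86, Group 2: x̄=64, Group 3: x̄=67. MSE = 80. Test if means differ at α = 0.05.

Grand mean = 72.33. SS_between = 2846.67, MS_between = 1423.33. F = 17.792, F_crit ≈ 3.354. Reject H₀.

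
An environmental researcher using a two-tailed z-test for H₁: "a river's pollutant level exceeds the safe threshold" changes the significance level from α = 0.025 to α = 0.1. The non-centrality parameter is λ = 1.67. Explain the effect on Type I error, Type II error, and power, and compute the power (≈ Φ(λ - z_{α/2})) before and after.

Increasing α from 0.025 to 0.1:
• Type I error rate increases (α is the Type I rate by definition).
• Critical value moves from z_{α/2} = 2.241 to 1.645, so power = Φ(λ - z_{α/2}) goes from Φ(1.67 - 2.241) = 0.284 to Φ(1.67 - 1.645) = 0.51.
• Type II error rate β = 1 - power therefore decreases (0.716 → 0.49).
Appropriate when false negatives are costly — here, allowing unsafe pollution to continue.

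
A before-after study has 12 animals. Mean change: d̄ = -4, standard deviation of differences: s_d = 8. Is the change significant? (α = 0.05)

t = d̄/(s_d/√n) = -4/(8/√12) = -1.732. df = 11, critical t = ±2.201. Fail to reject H₀.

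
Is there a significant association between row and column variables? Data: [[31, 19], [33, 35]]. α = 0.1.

χ² = 2.106. df = 1, critical = 2.706. Fail to reject H₀. No evidence of dependence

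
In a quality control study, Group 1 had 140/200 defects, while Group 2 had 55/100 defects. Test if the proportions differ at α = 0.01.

p̂₁ = 0.7, p̂₂ = 0.55, pooled p̂ = 0.65. z = 2.568. Critical: ±2.576. Fail to reject H₀.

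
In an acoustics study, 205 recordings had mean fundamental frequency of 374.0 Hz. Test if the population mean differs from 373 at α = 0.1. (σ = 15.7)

z = (x̄ - μ₀)/(σ/√n) = (374.0 - 373)/(15.7/√205) = 0.912. Critical value: ±1.645. Since |0.912| ≤ 1.645, Fail to reject H₀.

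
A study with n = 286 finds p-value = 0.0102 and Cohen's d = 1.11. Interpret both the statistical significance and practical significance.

Statistically significant (p = 0.0102 < 0.05). Cohen's d = 1.11 indicates a large effect size. Both statistical and practical significance should be considered.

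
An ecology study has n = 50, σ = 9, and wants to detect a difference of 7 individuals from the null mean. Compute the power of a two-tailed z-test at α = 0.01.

SE = σ/√n = 9/√50 = 1.273. Non-centrality λ = d/SE = 7/1.273 = 5.5. Power ≈ Φ(λ - z_{α/2}) = Φ(5.5 - 2.576) = Φ(2.924) = 0.998.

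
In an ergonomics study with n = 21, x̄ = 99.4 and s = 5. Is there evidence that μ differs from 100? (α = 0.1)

t = (x̄ - μ₀)/(s/√n) = (99.4 - 100)/(5/√21) = -0.55. df = 20, critical t = ±1.725. Fail to reject H₀.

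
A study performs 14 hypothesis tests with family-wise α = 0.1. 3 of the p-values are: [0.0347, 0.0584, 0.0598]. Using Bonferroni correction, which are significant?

Bonferroni α = 0.1/14 = 0.00714. None of the given p-values are significant.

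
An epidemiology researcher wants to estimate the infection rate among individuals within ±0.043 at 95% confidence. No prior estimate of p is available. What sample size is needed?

Conservative approach: use p = 0.5 (maximizes p(1-p) = 0.25). n = z²(0.25)/E² = 1.96²×0.25/0.043² = 519.4 → n = 520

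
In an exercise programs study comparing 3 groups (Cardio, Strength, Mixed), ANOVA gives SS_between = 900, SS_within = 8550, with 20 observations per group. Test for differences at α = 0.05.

df_between = 2, df_within = 57. F = MS_between/MS_within = 450.0/150.0 = 3.0. F_crit ≈ 3.159. Fail to reject H₀.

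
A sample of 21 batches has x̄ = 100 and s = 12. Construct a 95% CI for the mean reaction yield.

CI = x̄ ± t*(s/√n) = 100 ± 2.086(12/√21) = (94.54, 105.46)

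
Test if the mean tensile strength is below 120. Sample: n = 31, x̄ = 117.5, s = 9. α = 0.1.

t = (117.5 - 120)/(9/√31) = -1.547, df = 30. Critical t = -1.31. Reject H₀.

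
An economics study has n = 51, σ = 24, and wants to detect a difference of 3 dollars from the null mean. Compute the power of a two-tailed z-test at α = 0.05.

SE = σ/√n = 24/√51 = 3.361. Non-centrality λ = d/SE = 3/3.361 = 0.893. Power ≈ Φ(λ - z_{α/2}) = Φ(0.893 - 1.96) = Φ(-1.067) = 0.143.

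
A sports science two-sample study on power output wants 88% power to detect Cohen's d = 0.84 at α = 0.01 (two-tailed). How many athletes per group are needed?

z_{α/2} = 2.576, z_β = Φ⁻¹(0.88) = 1.175. For large effect (d = 0.84): n per group = 2(z_{α/2} + z_β)²/d² = 2(2.576 + 1.175)²/0.84² = 39.9 → 40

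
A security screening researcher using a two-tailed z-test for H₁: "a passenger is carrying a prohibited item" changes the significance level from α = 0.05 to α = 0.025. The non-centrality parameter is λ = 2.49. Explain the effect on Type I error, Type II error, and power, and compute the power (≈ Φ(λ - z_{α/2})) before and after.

Decreasing α from 0.05 to 0.025:
• Type I error rate decreases (α is the Type I rate by definition).
• Critical value moves from z_{α/2} = 1.96 to 2.241, so power = Φ(λ - z_{α/2}) goes from Φ(2.49 - 1.96) = 0.702 to Φ(2.49 - 2.241) = 0.598.
• Type II error rate β = 1 - power therefore increases (0.298 → 0.402).
Appropriate when false positives are costly — here, detaining an innocent passenger — delay and inconvenience.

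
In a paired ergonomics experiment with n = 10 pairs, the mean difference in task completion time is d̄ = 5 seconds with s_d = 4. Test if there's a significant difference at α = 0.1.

t = d̄/(s_d/√n) = 5/(4/√10) = 3.953. df = 9, critical t = ±1.833. Reject H₀.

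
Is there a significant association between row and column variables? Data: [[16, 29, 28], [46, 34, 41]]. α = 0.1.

χ² = 5.844. df = 2, critical = 4.605. Reject H₀. Variables are dependent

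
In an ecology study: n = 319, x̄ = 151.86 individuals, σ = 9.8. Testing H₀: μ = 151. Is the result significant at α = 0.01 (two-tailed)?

z = (151.86 - 151)/(9.8/√319) = 1.567. Since |z| ≤ 2.576, not significant at α = 0.01.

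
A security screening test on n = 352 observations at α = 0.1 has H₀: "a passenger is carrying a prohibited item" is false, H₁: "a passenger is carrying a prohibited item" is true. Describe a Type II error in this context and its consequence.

Type II error: failing to reject H₀ when it is false — concluding that a passenger is carrying a prohibited item is not supported when in fact it is. Consequence: letting a prohibited item through — security breach.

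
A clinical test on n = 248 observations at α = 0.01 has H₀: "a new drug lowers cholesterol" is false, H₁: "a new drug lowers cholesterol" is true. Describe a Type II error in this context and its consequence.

Type II error: failing to reject H₀ when it is false — concluding that a new drug lowers cholesterol is not supported when in fact it is. Consequence: shelving an effective drug — patients miss out on a treatment that would have helped.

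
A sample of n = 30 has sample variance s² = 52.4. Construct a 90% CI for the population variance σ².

df = 29. χ²_{0.05} = 42.557, χ²_{0.95} = 17.708. CI for σ² = ((n-1)s²/χ²_{α/2}, (n-1)s²/χ²_{1-α/2}) = (29·52.4/42.557, 29·52.4/17.708) = (35.71, 85.81)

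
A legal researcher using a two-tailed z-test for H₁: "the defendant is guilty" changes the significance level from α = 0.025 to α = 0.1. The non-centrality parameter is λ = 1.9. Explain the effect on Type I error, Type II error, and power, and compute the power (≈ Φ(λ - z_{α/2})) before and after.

Increasing α from 0.025 to 0.1:
• Type I error rate increases (α is the Type I rate by definition).
• Critical value moves from z_{α/2} = 2.241 to 1.645, so power = Φ(λ - z_{α/2}) goes from Φ(1.9 - 2.241) = 0.367 to Φ(1.9 - 1.645) = 0.601.
• Type II error rate β = 1 - power therefore decreases (0.633 → 0.399).
Appropriate when false negatives are costly — here, acquitting a guilty person.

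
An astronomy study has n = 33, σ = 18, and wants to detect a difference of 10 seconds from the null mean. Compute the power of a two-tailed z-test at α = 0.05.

SE = σ/√n = 18/√33 = 3.133. Non-centrality λ = d/SE = 10/3.133 = 3.191. Power ≈ Φ(λ - z_{α/2}) = Φ(3.191 - 1.96) = Φ(1.231) = 0.891.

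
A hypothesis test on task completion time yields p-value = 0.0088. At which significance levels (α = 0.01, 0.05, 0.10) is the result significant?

p = 0.0088. Significant at: α = 0.01, 0.05, 0.1.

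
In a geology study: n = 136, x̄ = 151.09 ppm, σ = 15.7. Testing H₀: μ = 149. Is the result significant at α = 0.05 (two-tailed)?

z = (151.09 - 149)/(15.7/√136) = 1.552. Since |z| ≤ 1.96, not significant at α = 0.05.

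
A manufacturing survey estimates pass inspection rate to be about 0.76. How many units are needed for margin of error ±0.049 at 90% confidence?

n = z²p(1-p)/E² = 1.645²×0.76×0.24/0.049² = 205.6 → n = 206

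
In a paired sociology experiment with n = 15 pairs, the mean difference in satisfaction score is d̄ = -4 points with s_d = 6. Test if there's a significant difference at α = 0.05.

t = d̄/(s_d/√n) = -4/(6/√15) = -2.582. df = 14, critical t = ±2.145. Reject H₀.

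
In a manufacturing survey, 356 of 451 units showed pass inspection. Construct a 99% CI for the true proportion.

p̂ = 0.789. CI = p̂ ± z*√(p̂(1-p̂)/n) = (0.74, 0.839)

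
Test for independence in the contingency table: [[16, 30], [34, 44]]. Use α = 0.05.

χ² = 0.933. df = 1, critical = 3.841. Fail to reject H₀. No evidence of dependence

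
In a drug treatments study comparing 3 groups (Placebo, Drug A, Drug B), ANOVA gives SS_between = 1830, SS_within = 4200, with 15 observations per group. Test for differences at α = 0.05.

df_between = 2, df_within = 42. F = MS_between/MS_within = 915.0/100.0 = 9.15. F_crit ≈ 3.22. Reject H₀. At least one mean differs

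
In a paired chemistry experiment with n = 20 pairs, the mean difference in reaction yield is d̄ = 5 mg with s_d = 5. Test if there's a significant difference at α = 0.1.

t = d̄/(s_d/√n) = 5/(5/√20) = 4.472. df = 19, critical t = ±1.729. Reject H₀.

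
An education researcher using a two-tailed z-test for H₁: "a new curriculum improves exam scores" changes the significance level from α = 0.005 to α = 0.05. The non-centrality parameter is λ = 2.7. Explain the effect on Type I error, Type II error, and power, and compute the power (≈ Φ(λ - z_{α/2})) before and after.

Increasing α from 0.005 to 0.05:
• Type I error rate increases (α is the Type I rate by definition).
• Critical value moves from z_{α/2} = 2.807 to 1.96, so power = Φ(λ - z_{α/2}) goes from Φ(2.7 - 2.807) = 0.457 to Φ(2.7 - 1.96) = 0.77.
• Type II error rate β = 1 - power therefore decreases (0.543 → 0.23).
Appropriate when false negatives are costly — here, keeping the old curriculum when the new one would have helped students.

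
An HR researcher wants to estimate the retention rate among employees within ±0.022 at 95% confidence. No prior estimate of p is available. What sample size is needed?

Conservative approach: use p = 0.5 (maximizes p(1-p) = 0.25). n = z²(0.25)/E² = 1.96²×0.25/0.022² = 1984.3 → n = 1985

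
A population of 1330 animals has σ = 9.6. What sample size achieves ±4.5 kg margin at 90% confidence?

Without FPC: n₀ = (1.645×9.6/4.5)² = 12.315. With FPC: n = n₀N/(n₀+N-1) = 12.2 → n = 13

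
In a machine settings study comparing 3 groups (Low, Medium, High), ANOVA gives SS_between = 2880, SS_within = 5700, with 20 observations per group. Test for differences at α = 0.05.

df_between = 2, df_within = 57. F = MS_between/MS_within = 1440.0/100.0 = 14.4. F_crit ≈ 3.159. Reject H₀. At least one mean differs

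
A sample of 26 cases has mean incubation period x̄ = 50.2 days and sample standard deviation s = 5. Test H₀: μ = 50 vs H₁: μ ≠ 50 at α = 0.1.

t = (x̄ - μ₀)/(s/√n) = (50.2 - 50)/(5/√26) = 0.204. df = 25, critical t = ±1.708. Fail to reject H₀.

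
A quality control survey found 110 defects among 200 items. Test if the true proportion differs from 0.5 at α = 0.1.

p̂ = 0.55, p₀ = 0.5. z = (p̂ - p₀)/√(p₀(1-p₀)/n) = 1.414. Critical: ±1.645. Fail to reject H₀.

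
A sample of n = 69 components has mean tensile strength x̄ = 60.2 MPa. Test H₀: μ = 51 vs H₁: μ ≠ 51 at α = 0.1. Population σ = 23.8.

z = (x̄ - μ₀)/(σ/√n) = (60.2 - 51)/(23.8/√69) = 3.211. Critical value: ±1.645. Since |3.211| > 1.645, Reject H₀.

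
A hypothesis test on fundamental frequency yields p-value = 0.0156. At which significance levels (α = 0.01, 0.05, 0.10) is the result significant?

p = 0.0156. Significant at: α = 0.05, 0.1.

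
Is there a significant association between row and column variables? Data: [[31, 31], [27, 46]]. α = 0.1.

χ² = 2.317. df = 1, critical = 2.706. Fail to reject H₀. No evidence of dependence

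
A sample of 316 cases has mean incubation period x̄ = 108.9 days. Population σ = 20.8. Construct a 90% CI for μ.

CI = x̄ ± z*(σ/√n) = 108.9 ± 1.645(20.8/√316) = 108.9 ± 1.92 = (106.98, 110.82)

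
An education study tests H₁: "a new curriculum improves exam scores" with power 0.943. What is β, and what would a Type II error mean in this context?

β = 1 - power = 1 - 0.943 = 0.057. A Type II error is failing to reject H₀ when H₀ is false (false negative) — here, failing to conclude that a new curriculum improves exam scores when in fact it is true. Consequence: keeping the old curriculum when the new one would have helped students.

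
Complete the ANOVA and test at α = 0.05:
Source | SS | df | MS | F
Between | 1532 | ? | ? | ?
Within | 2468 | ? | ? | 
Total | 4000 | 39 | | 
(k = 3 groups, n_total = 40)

df_between = 2, df_within = 37. MS_between = 766.0, MS_within = 66.7. F = 11.484, F_crit ≈ 3.252. Reject H₀.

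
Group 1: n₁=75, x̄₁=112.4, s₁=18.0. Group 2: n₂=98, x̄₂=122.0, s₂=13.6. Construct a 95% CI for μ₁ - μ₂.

Difference = -9.6. SE = √(18.0²/75 + 13.6²/98) = 2.491. CI = (-14.48, -4.72)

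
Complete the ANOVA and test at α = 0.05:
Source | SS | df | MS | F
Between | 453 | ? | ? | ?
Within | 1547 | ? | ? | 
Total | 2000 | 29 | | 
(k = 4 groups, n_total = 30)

df_between = 3, df_within = 26. MS_between = 151.0, MS_within = 59.5. F = 2.538, F_crit ≈ 2.975. Fail to reject H₀.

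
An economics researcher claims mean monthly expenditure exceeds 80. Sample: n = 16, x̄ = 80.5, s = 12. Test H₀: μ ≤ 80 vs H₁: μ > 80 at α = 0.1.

t = (80.5 - 80)/(12/√16) = 0.167, df = 15. Critical t = 1.341. Fail to reject H₀.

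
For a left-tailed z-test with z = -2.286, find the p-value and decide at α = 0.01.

p = P(Z < -2.286) = Φ(-2.286) ≈ 0.0111. Since p ≥ 0.01, fail to reject H₀ (not significant) at α = 0.01.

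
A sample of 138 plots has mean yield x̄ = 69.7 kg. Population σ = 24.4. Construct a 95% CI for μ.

CI = x̄ ± z*(σ/√n) = 69.7 ± 1.96(24.4/√138) = 69.7 ± 4.07 = (65.63, 73.77)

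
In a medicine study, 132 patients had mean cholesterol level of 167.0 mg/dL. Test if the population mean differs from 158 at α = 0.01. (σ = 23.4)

z = (x̄ - μ₀)/(σ/√n) = (167.0 - 158)/(23.4/√132) = 4.419. Critical value: ±2.576. Since |4.419| > 2.576, Reject H₀.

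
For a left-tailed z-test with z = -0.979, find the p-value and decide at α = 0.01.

p = P(Z < -0.979) = Φ(-0.979) ≈ 0.1638. Since p ≥ 0.01, fail to reject H₀ (not significant) at α = 0.01.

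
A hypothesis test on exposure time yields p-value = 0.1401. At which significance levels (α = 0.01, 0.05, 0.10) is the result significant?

p = 0.1401. Not significant at any of the given levels.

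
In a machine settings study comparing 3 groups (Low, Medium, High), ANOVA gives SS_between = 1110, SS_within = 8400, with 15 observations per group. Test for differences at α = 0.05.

df_between = 2, df_within = 42. F = MS_between/MS_within = 555.0/200.0 = 2.775. F_crit ≈ 3.22. Fail to reject H₀.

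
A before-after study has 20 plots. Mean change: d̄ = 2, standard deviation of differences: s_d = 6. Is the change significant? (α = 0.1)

t = d̄/(s_d/√n) = 2/(6/√20) = 1.491. df = 19, critical t = ±1.729. Fail to reject H₀.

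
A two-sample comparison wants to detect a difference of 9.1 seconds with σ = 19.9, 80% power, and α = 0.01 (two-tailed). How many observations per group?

n per group = 2(z_α/2 + z_β)²σ²/d² = 2×(2.576 + 0.84)²×19.9²/9.1² = 111.6 → n = 112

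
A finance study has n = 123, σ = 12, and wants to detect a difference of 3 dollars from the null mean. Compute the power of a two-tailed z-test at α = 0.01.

SE = σ/√n = 12/√123 = 1.082. Non-centrality λ = d/SE = 3/1.082 = 2.773. Power ≈ Φ(λ - z_{α/2}) = Φ(2.773 - 2.576) = Φ(0.197) = 0.578.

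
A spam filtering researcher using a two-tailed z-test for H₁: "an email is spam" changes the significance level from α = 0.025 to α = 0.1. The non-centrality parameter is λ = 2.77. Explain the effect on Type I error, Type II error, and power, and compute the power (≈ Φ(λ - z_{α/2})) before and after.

Increasing α from 0.025 to 0.1:
• Type I error rate increases (α is the Type I rate by definition).
• Critical value moves from z_{α/2} = 2.241 to 1.645, so power = Φ(λ - z_{α/2}) goes from Φ(2.77 - 2.241) = 0.702 to Φ(2.77 - 1.645) = 0.87.
• Type II error rate β = 1 - power therefore decreases (0.298 → 0.13).
Appropriate when false negatives are costly — here, a spam email lands in the inbox.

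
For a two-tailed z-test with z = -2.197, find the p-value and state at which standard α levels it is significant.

p = 2·P(Z > |-2.197|) = 2·(1 - Φ(2.197)) ≈ 0.028. Significant at α = 0.1; Significant at α = 0.05.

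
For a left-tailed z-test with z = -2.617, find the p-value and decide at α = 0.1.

p = P(Z < -2.617) = Φ(-2.617) ≈ 0.0044. Since p < 0.1, reject H₀ (significant) at α = 0.1.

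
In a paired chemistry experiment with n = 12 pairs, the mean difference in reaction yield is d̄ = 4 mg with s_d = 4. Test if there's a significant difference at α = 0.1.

t = d̄/(s_d/√n) = 4/(4/√12) = 3.464. df = 11, critical t = ±1.796. Reject H₀.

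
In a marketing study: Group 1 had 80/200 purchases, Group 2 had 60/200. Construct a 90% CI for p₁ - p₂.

p̂₁ = 0.4, p̂₂ = 0.3. Difference = 0.1. CI = (0.022, 0.178)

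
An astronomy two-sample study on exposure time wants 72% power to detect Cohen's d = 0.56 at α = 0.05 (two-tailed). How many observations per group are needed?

z_{α/2} = 1.96, z_β = Φ⁻¹(0.72) = 0.583. For medium effect (d = 0.56): n per group = 2(z_{α/2} + z_β)²/d² = 2(1.96 + 0.583)²/0.56² = 41.2 → 42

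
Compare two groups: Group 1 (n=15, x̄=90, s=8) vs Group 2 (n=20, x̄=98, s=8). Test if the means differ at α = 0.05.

Pooled sp = 8.0. t = -2.928, df = 33. Critical t = ±2.035. Reject H₀.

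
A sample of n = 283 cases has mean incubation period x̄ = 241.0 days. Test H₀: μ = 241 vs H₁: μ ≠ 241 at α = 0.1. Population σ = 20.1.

z = (x̄ - μ₀)/(σ/√n) = (241.0 - 241)/(20.1/√283) = 0.0. Critical value: ±1.645. Since |0.0| ≤ 1.645, Fail to reject H₀.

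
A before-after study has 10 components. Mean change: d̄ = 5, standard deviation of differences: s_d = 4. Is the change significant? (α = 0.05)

t = d̄/(s_d/√n) = 5/(4/√10) = 3.953. df = 9, critical t = ±2.262. Reject H₀.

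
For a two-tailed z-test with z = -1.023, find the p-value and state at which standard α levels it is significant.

p = 2·P(Z > |-1.023|) = 2·(1 - Φ(1.023)) ≈ 0.3063. Not significant at any standard level.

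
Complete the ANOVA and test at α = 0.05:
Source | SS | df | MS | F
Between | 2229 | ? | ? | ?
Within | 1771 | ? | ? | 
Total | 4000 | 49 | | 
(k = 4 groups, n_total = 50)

df_between = 3, df_within = 46. MS_between = 743.0, MS_within = 38.5. F = 19.299, F_crit ≈ 2.807. Reject H₀.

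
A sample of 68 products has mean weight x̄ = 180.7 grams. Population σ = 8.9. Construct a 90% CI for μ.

CI = x̄ ± z*(σ/√n) = 180.7 ± 1.645(8.9/√68) = 180.7 ± 1.78 = (178.92, 182.48)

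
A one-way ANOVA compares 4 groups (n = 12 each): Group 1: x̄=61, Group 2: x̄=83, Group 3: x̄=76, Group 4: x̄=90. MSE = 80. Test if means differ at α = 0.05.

Grand mean = 77.5. SS_between = 5532.0, MS_between = 1844.0. F = 23.05, F_crit ≈ 2.816. Reject H₀.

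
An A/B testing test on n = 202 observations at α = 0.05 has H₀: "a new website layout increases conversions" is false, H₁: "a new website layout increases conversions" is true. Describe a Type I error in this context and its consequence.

Type I error: rejecting H₀ when it is true — concluding that a new website layout increases conversions when in fact it is not. Consequence: rolling out a layout that doesn't actually help — wasted engineering effort.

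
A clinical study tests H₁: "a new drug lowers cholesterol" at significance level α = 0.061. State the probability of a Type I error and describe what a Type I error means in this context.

P(Type I error) = α = 0.061. A Type I error is rejecting H₀ when H₀ is actually true (false positive) — here, concluding that a new drug lowers cholesterol when in fact this is not the case. Consequence: approving an ineffective drug — patients take a useless medication and may skip effective alternatives.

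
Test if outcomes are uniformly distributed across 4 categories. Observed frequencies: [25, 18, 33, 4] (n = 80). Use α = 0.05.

Expected = 20 each. χ² = Σ(O-E)²/E = 22.7. df = 3, critical value = 7.815. Reject H₀.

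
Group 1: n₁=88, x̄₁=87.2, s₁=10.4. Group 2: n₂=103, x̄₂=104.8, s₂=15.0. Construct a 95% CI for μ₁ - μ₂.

Difference = -17.6. SE = √(10.4²/88 + 15.0²/103) = 1.848. CI = (-21.22, -13.98)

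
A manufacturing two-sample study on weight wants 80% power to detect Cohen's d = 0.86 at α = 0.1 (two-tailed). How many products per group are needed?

z_{α/2} = 1.645, z_β = Φ⁻¹(0.8) = 0.842. For large effect (d = 0.86): n per group = 2(z_{α/2} + z_β)²/d² = 2(1.645 + 0.842)²/0.86² = 16.7 → 17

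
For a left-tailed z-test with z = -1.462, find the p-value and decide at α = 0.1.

p = P(Z < -1.462) = Φ(-1.462) ≈ 0.0719. Since p < 0.1, reject H₀ (significant) at α = 0.1.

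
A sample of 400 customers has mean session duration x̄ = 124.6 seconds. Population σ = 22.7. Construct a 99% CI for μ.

CI = x̄ ± z*(σ/√n) = 124.6 ± 2.576(22.7/√400) = 124.6 ± 2.92 = (121.68, 127.52)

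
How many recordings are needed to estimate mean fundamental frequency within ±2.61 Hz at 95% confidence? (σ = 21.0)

n = (z*σ/E)² = (1.96×21.0/2.61)² = 248.7 → n = 249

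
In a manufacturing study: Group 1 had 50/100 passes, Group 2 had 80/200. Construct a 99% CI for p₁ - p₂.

p̂₁ = 0.5, p̂₂ = 0.4. Difference = 0.1. CI = (-0.057, 0.257)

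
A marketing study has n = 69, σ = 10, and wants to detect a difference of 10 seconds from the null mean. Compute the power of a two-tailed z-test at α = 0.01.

SE = σ/√n = 10/√69 = 1.204. Non-centrality λ = d/SE = 10/1.204 = 8.307. Power ≈ Φ(λ - z_{α/2}) = Φ(8.307 - 2.576) = Φ(5.731) = 1.0.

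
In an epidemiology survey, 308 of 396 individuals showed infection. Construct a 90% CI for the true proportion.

p̂ = 0.778. CI = p̂ ± z*√(p̂(1-p̂)/n) = (0.743, 0.812)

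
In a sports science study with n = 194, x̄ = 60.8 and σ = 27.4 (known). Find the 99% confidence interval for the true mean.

CI = x̄ ± z*(σ/√n) = 60.8 ± 2.576(27.4/√194) = 60.8 ± 5.07 = (55.73, 65.87)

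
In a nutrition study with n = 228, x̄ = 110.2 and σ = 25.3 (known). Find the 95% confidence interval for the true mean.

CI = x̄ ± z*(σ/√n) = 110.2 ± 1.96(25.3/√228) = 110.2 ± 3.28 = (106.92, 113.48)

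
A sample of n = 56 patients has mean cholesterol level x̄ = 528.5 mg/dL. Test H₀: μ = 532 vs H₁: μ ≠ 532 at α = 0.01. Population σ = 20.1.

z = (x̄ - μ₀)/(σ/√n) = (528.5 - 532)/(20.1/√56) = -1.303. Critical value: ±2.576. Since |-1.303| ≤ 2.576, Fail to reject H₀.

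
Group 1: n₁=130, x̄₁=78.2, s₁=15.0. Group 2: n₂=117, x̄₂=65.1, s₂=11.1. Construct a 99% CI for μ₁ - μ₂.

Difference = 13.1. SE = √(15.0²/130 + 11.1²/117) = 1.668. CI = (8.8, 17.4)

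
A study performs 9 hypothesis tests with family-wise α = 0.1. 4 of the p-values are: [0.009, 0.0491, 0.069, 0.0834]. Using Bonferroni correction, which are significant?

Bonferroni α = 0.1/9 = 0.01111. Significant p-values: [0.009]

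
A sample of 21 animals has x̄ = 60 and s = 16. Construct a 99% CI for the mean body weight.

CI = x̄ ± t*(s/√n) = 60 ± 2.845(16/√21) = (50.07, 69.93)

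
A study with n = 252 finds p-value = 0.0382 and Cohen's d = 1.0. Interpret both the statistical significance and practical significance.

Statistically significant (p = 0.0382 < 0.05). Cohen's d = 1.0 indicates a large effect size. Both statistical and practical significance should be considered.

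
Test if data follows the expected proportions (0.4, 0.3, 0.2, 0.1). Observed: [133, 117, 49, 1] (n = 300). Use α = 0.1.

Expected: [120.0, 90.0, 60.0, 30.0]. χ² = 39.558. df = 3, critical = 6.251. Reject H₀.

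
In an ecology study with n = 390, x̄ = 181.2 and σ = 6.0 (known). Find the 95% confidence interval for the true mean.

CI = x̄ ± z*(σ/√n) = 181.2 ± 1.96(6.0/√390) = 181.2 ± 0.6 = (180.6, 181.8)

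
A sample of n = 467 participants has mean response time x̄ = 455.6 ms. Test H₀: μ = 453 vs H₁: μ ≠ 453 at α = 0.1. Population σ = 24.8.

z = (x̄ - μ₀)/(σ/√n) = (455.6 - 453)/(24.8/√467) = 2.266. Critical value: ±1.645. Since |2.266| > 1.645, Reject H₀.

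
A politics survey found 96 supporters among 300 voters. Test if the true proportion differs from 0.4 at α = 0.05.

p̂ = 0.32, p₀ = 0.4. z = (p̂ - p₀)/√(p₀(1-p₀)/n) = -2.828. Critical: ±1.96. Reject H₀.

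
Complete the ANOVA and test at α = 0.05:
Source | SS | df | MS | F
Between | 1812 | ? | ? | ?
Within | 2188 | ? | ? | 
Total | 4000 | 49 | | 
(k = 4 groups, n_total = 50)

df_between = 3, df_within = 46. MS_between = 604.0, MS_within = 47.57. F = 12.698, F_crit ≈ 2.807. Reject H₀.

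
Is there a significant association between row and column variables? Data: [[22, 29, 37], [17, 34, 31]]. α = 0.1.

χ² = 1.357. df = 2, critical = 4.605. Fail to reject H₀. No evidence of dependence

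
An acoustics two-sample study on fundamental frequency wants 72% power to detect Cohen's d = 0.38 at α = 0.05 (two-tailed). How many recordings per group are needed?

z_{α/2} = 1.96, z_β = Φ⁻¹(0.72) = 0.583. For small effect (d = 0.38): n per group = 2(z_{α/2} + z_β)²/d² = 2(1.96 + 0.583)²/0.38² = 89.6 → 90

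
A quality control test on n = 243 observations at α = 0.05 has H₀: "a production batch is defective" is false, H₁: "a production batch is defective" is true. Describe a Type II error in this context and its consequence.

Type II error: failing to reject H₀ when it is false — concluding that a production batch is defective is not supported when in fact it is. Consequence: shipping a defective batch — faulty products reach customers.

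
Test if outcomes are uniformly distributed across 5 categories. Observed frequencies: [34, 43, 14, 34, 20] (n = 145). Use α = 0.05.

Expected = 29 each. χ² = Σ(O-E)²/E = 19.034. df = 4, critical value = 9.488. Reject H₀.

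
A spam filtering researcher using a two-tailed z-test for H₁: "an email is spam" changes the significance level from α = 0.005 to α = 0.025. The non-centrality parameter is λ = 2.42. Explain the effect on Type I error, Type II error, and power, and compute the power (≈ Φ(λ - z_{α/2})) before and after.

Increasing α from 0.005 to 0.025:
• Type I error rate increases (α is the Type I rate by definition).
• Critical value moves from z_{α/2} = 2.807 to 2.241, so power = Φ(λ - z_{α/2}) goes from Φ(2.42 - 2.807) = 0.349 to Φ(2.42 - 2.241) = 0.571.
• Type II error rate β = 1 - power therefore decreases (0.651 → 0.429).
Appropriate when false negatives are costly — here, a spam email lands in the inbox.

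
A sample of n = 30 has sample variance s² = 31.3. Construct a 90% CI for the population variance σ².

df = 29. χ²_{0.05} = 42.557, χ²_{0.95} = 17.708. CI for σ² = ((n-1)s²/χ²_{α/2}, (n-1)s²/χ²_{1-α/2}) = (29·31.3/42.557, 29·31.3/17.708) = (21.33, 51.26)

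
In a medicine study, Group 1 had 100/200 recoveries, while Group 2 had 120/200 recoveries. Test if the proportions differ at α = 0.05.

p̂₁ = 0.5, p̂₂ = 0.6, pooled p̂ = 0.55. z = -2.01. Critical: ±1.96. Reject H₀.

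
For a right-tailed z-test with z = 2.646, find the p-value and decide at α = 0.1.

p = P(Z > 2.646) = 1 - Φ(2.646) ≈ 0.0041. Since p < 0.1, reject H₀ (significant) at α = 0.1.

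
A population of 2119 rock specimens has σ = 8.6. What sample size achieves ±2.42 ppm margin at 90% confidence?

Without FPC: n₀ = (1.645×8.6/2.42)² = 34.174. With FPC: n = n₀N/(n₀+N-1) = 33.6 → n = 34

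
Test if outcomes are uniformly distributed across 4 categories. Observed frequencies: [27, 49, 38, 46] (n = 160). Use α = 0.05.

Expected = 40 each. χ² = Σ(O-E)²/E = 7.25. df = 3, critical value = 7.815. Fail to reject H₀.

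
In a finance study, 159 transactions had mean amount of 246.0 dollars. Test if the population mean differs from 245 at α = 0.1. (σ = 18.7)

z = (x̄ - μ₀)/(σ/√n) = (246.0 - 245)/(18.7/√159) = 0.674. Critical value: ±1.645. Since |0.674| ≤ 1.645, Fail to reject H₀.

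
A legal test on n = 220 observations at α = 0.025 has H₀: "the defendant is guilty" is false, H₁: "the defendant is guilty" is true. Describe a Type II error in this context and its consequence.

Type II error: failing to reject H₀ when it is false — concluding that the defendant is guilty is not supported when in fact it is. Consequence: acquitting a guilty person.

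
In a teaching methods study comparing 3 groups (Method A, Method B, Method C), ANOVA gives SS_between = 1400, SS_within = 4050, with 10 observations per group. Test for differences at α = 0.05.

df_between = 2, df_within = 27. F = MS_between/MS_within = 700.0/150.0 = 4.667. F_crit ≈ 3.354. Reject H₀. At least one mean differs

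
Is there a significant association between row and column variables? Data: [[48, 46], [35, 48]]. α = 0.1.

χ² = 1.4. df = 1, critical = 2.706. Fail to reject H₀. No evidence of dependence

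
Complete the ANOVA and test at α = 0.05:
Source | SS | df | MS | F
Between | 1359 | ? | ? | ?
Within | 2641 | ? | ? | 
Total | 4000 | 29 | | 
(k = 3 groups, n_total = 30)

df_between = 2, df_within = 27. MS_between = 679.5, MS_within = 97.81. F = 6.947, F_crit ≈ 3.354. Reject H₀.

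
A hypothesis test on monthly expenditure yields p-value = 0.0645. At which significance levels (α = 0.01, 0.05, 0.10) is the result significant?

p = 0.0645. Significant at: α = 0.1.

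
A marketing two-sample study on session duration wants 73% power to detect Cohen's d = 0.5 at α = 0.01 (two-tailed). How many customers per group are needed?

z_{α/2} = 2.576, z_β = Φ⁻¹(0.73) = 0.613. For medium effect (d = 0.5): n per group = 2(z_{α/2} + z_β)²/d² = 2(2.576 + 0.613)²/0.5² = 81.4 → 82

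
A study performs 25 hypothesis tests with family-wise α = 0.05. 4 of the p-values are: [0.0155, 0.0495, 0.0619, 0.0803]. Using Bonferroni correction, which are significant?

Bonferroni α = 0.05/25 = 0.002. None of the given p-values are significant.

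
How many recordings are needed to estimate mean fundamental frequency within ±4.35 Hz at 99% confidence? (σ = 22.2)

n = (z*σ/E)² = (2.576×22.2/4.35)² = 172.8 → n = 173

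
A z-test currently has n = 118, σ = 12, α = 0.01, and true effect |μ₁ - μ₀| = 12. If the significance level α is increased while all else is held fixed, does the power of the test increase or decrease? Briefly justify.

Power increases: a larger α lowers the critical value, so more of the H₁ sampling distribution falls in the rejection region.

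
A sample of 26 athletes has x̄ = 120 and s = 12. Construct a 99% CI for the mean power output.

CI = x̄ ± t*(s/√n) = 120 ± 2.787(12/√26) = (113.44, 126.56)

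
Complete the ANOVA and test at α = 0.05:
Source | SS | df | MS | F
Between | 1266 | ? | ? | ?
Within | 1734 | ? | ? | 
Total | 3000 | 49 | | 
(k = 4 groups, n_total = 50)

df_between = 3, df_within = 46. MS_between = 422.0, MS_within = 37.7. F = 11.195, F_crit ≈ 2.807. Reject H₀.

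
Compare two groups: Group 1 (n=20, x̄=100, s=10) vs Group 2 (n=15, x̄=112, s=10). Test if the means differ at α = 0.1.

Pooled sp = 10.0. t = -3.513, df = 33. Critical t = ±1.692. Reject H₀.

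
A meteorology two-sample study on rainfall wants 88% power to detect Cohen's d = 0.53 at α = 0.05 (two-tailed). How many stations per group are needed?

z_{α/2} = 1.96, z_β = Φ⁻¹(0.88) = 1.175. For medium effect (d = 0.53): n per group = 2(z_{α/2} + z_β)²/d² = 2(1.96 + 1.175)²/0.53² = 70.0 → 70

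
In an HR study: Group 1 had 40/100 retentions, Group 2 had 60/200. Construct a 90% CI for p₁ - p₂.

p̂₁ = 0.4, p̂₂ = 0.3. Difference = 0.1. CI = (0.003, 0.197)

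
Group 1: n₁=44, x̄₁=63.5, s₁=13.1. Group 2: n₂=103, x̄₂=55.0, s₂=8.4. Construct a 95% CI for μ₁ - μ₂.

Difference = 8.5. SE = √(13.1²/44 + 8.4²/103) = 2.141. CI = (4.3, 12.7)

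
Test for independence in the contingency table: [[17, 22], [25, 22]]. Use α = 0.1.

χ² = 0.786. df = 1, critical = 2.706. Fail to reject H₀. No evidence of dependence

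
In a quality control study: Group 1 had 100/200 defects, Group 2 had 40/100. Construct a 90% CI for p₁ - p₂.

p̂₁ = 0.5, p̂₂ = 0.4. Difference = 0.1. CI = (0.001, 0.199)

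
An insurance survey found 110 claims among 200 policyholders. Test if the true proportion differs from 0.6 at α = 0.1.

p̂ = 0.55, p₀ = 0.6. z = (p̂ - p₀)/√(p₀(1-p₀)/n) = -1.443. Critical: ±1.645. Fail to reject H₀.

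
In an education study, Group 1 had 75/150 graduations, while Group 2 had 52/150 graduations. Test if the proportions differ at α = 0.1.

p̂₁ = 0.5, p̂₂ = 0.347, pooled p̂ = 0.423. z = 2.688. Critical: ±1.645. Reject H₀.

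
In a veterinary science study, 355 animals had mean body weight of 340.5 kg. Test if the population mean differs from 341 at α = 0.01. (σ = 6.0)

z = (x̄ - μ₀)/(σ/√n) = (340.5 - 341)/(6.0/√355) = -1.57. Critical value: ±2.576. Since |-1.57| ≤ 2.576, Fail to reject H₀.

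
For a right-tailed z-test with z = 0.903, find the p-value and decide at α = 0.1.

p = P(Z > 0.903) = 1 - Φ(0.903) ≈ 0.1833. Since p ≥ 0.1, fail to reject H₀ (not significant) at α = 0.1.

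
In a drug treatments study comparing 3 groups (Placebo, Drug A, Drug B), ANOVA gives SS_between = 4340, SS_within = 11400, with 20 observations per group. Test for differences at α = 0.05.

df_between = 2, df_within = 57. F = MS_between/MS_within = 2170.0/200.0 = 10.85. F_crit ≈ 3.159. Reject H₀. At least one mean differs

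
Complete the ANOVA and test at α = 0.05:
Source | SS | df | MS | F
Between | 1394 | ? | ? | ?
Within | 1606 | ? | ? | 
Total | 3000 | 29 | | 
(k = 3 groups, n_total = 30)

df_between = 2, df_within = 27. MS_between = 697.0, MS_within = 59.48. F = 11.718, F_crit ≈ 3.354. Reject H₀.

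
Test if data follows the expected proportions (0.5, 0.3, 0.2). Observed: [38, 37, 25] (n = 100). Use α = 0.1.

Expected: [50.0, 30.0, 20.0]. χ² = 5.763. df = 2, critical = 4.605. Reject H₀.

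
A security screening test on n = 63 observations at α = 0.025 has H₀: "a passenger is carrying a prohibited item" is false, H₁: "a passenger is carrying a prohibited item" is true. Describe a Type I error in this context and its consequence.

Type I error: rejecting H₀ when it is true — concluding that a passenger is carrying a prohibited item when in fact it is not. Consequence: detaining an innocent passenger — delay and inconvenience.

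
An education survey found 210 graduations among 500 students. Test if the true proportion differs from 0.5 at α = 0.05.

p̂ = 0.42, p₀ = 0.5. z = (p̂ - p₀)/√(p₀(1-p₀)/n) = -3.578. Critical: ±1.96. Reject H₀.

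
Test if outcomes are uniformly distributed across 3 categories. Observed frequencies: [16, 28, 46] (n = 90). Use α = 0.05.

Expected = 30 each. χ² = Σ(O-E)²/E = 15.2. df = 2, critical value = 5.991. Reject H₀.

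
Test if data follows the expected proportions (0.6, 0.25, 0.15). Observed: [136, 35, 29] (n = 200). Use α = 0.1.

Expected: [120.0, 50.0, 30.0]. χ² = 6.667. df = 2, critical = 4.605. Reject H₀.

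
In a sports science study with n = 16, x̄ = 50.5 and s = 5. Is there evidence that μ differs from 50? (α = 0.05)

t = (x̄ - μ₀)/(s/√n) = (50.5 - 50)/(5/√16) = 0.4. df = 15, critical t = ±2.131. Fail to reject H₀.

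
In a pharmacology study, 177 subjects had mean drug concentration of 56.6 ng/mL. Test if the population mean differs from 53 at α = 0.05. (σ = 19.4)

z = (x̄ - μ₀)/(σ/√n) = (56.6 - 53)/(19.4/√177) = 2.469. Critical value: ±1.96. Since |2.469| > 1.96, Reject H₀.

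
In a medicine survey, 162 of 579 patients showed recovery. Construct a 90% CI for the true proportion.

p̂ = 0.28. CI = p̂ ± z*√(p̂(1-p̂)/n) = (0.249, 0.31)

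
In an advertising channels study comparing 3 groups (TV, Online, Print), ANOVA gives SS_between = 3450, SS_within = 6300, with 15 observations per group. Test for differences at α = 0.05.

df_between = 2, df_within = 42. F = MS_between/MS_within = 1725.0/150.0 = 11.5. F_crit ≈ 3.22. Reject H₀. At least one mean differs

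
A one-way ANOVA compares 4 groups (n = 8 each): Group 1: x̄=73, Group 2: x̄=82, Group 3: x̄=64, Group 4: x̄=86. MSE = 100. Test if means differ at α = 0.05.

Grand mean = 76.25. SS_between = 2310.0, MS_between = 770.0. F = 7.7, F_crit ≈ 2.947. Reject H₀.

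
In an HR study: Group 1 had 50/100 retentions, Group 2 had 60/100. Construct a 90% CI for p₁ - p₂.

p̂₁ = 0.5, p̂₂ = 0.6. Difference = -0.1. CI = (-0.215, 0.015)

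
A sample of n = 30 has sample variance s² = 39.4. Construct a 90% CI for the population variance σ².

df = 29. χ²_{0.05} = 42.557, χ²_{0.95} = 17.708. CI for σ² = ((n-1)s²/χ²_{α/2}, (n-1)s²/χ²_{1-α/2}) = (29·39.4/42.557, 29·39.4/17.708) = (26.85, 64.52)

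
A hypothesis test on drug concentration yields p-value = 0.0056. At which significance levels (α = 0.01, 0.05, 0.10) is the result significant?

p = 0.0056. Significant at: α = 0.01, 0.05, 0.1.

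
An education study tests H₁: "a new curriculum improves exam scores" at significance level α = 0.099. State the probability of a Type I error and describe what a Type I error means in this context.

P(Type I error) = α = 0.099. A Type I error is rejecting H₀ when H₀ is actually true (false positive) — here, concluding that a new curriculum improves exam scores when in fact this is not the case. Consequence: adopting a curriculum that gives no real benefit — disruption for nothing.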